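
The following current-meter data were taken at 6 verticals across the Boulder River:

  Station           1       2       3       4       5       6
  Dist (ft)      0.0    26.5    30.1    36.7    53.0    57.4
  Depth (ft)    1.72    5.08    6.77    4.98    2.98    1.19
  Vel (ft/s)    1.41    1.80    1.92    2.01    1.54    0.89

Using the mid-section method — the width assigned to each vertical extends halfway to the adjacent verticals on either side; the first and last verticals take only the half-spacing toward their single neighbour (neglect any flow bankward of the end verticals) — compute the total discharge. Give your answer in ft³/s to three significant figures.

w_1 = (26.5 − 0.0)/2 = 13.25 ft; q_1 = 1.41 × 1.72 × 13.25 = 32.13 ft³/s
w_2 = (30.1 − 0.0)/2 = 15.05 ft; q_2 = 1.80 × 5.08 × 15.05 = 137.6 ft³/s
w_3 = (36.7 − 26.5)/2 = 5.1 ft; q_3 = 1.92 × 6.77 × 5.1 = 66.29 ft³/s
w_4 = (53.0 − 30.1)/2 = 11.45 ft; q_4 = 2.01 × 4.98 × 11.45 = 114.6 ft³/s
w_5 = (57.4 − 36.7)/2 = 10.35 ft; q_5 = 1.54 × 2.98 × 10.35 = 47.50 ft³/s
w_6 = (57.4 − 53.0)/2 = 2.2 ft; q_6 = 0.89 × 1.19 × 2.2 = 2.330 ft³/s
Q = Σ qᵢ = 400.5 ft³/s

400 ft³/s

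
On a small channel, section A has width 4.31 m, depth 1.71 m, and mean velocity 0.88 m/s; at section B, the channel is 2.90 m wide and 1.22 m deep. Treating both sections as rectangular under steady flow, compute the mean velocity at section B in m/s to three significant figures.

1.83 m/s

Q = A₁V₁ = (4.31×1.71) × 0.88 = 6.486 m³/s
A₂ = 2.90 × 1.22 = 3.538 m²
V₂ = Q/A₂ = 6.486/3.538 = 1.833 m/s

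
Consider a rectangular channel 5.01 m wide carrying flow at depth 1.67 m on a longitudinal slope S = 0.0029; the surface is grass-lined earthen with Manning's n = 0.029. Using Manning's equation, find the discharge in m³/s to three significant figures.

A = b·y = 5.01 × 1.67 = 8.367 m²
P = b + 2y = 5.01 + 2×1.67 = 8.350 m
R = A/P = 8.367/8.350 = 1.002 m
Q = (1/n)·A·R^(2/3)·S^(1/2) = (1/0.029) × 8.367 × 1.002^(2/3) × 0.0029^(1/2) = 15.56 m³/s

15.6 m³/s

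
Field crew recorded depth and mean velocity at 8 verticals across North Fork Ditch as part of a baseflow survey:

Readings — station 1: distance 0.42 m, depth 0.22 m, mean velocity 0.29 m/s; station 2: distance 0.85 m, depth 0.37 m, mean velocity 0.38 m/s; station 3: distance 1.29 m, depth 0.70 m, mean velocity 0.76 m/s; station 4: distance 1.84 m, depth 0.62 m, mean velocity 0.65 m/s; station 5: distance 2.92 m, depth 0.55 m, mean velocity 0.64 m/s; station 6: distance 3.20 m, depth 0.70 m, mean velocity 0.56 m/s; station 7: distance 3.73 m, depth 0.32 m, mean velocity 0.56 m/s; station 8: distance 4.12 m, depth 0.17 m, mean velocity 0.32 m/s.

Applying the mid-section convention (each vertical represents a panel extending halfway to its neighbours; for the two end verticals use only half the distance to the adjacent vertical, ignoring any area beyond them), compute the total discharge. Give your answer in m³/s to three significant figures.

1.16 m³/s

w_1 = (0.85 − 0.42)/2 = 0.215 m; q_1 = 0.29 × 0.22 × 0.215 = 0.01372 m³/s
w_2 = (1.29 − 0.42)/2 = 0.435 m; q_2 = 0.38 × 0.37 × 0.435 = 0.06116 m³/s
w_3 = (1.84 − 0.85)/2 = 0.495 m; q_3 = 0.76 × 0.70 × 0.495 = 0.2633 m³/s
w_4 = (2.92 − 1.29)/2 = 0.815 m; q_4 = 0.65 × 0.62 × 0.815 = 0.3284 m³/s
w_5 = (3.20 − 1.84)/2 = 0.68 m; q_5 = 0.64 × 0.55 × 0.68 = 0.2394 m³/s
w_6 = (3.73 − 2.92)/2 = 0.405 m; q_6 = 0.56 × 0.70 × 0.405 = 0.1588 m³/s
w_7 = (4.12 − 3.20)/2 = 0.46 m; q_7 = 0.56 × 0.32 × 0.46 = 0.08243 m³/s
w_8 = (4.12 − 3.73)/2 = 0.195 m; q_8 = 0.32 × 0.17 × 0.195 = 0.01061 m³/s
Q = Σ qᵢ = 1.158 m³/s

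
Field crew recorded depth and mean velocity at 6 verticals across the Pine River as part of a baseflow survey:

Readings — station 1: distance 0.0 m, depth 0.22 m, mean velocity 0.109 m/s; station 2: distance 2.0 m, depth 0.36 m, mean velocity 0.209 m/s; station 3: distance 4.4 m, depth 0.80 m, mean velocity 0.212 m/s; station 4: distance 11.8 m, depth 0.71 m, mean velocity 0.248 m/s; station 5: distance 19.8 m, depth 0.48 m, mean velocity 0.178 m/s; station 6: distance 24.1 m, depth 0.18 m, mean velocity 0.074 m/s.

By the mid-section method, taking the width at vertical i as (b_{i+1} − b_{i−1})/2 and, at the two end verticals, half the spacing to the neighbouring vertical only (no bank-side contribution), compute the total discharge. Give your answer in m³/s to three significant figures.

2.93 m³/s

w_1 = (2.0 − 0.0)/2 = 1 m; q_1 = 0.109 × 0.22 × 1 = 0.02398 m³/s
w_2 = (4.4 − 0.0)/2 = 2.2 m; q_2 = 0.209 × 0.36 × 2.2 = 0.1655 m³/s
w_3 = (11.8 − 2.0)/2 = 4.9 m; q_3 = 0.212 × 0.80 × 4.9 = 0.8310 m³/s
w_4 = (19.8 − 4.4)/2 = 7.7 m; q_4 = 0.248 × 0.71 × 7.7 = 1.356 m³/s
w_5 = (24.1 − 11.8)/2 = 6.15 m; q_5 = 0.178 × 0.48 × 6.15 = 0.5255 m³/s
w_6 = (24.1 − 19.8)/2 = 2.15 m; q_6 = 0.074 × 0.18 × 2.15 = 0.02864 m³/s
Q = Σ qᵢ = 2.930 m³/s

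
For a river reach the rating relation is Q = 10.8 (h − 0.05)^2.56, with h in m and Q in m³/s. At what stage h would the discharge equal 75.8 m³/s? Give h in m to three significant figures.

h − h₀ = (Q/C)^(1/b) = (75.8/10.8)^(1/2.56) = 2.141 m
h = 0.05 + 2.141 = 2.191 m

2.19 m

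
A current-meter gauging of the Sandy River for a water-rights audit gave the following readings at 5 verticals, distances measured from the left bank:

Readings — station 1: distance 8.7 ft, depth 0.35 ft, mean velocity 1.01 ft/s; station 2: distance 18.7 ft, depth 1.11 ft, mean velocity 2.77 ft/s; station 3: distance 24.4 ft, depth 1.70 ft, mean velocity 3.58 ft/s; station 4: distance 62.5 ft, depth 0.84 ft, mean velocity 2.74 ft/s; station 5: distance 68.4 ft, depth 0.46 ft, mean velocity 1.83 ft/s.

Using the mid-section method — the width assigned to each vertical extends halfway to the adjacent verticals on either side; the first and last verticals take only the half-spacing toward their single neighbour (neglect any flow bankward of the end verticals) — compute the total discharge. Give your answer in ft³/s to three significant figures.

w_1 = (18.7 − 8.7)/2 = 5 ft; q_1 = 1.01 × 0.35 × 5 = 1.768 ft³/s
w_2 = (24.4 − 8.7)/2 = 7.85 ft; q_2 = 2.77 × 1.11 × 7.85 = 24.14 ft³/s
w_3 = (62.5 − 18.7)/2 = 21.9 ft; q_3 = 3.58 × 1.70 × 21.9 = 133.3 ft³/s
w_4 = (68.4 − 24.4)/2 = 22 ft; q_4 = 2.74 × 0.84 × 22 = 50.64 ft³/s
w_5 = (68.4 − 62.5)/2 = 2.95 ft; q_5 = 1.83 × 0.46 × 2.95 = 2.483 ft³/s
Q = Σ qᵢ = 212.3 ft³/s

212 ft³/s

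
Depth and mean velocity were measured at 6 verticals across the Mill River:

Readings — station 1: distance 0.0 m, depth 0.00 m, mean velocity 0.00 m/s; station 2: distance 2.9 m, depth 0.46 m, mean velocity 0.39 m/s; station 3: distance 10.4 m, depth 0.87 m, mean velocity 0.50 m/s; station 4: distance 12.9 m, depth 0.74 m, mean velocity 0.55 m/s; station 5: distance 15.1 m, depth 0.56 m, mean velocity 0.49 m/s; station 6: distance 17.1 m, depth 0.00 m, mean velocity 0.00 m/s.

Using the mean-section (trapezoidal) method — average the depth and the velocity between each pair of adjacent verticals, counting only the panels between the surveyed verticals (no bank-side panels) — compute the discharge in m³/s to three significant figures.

4.29 m³/s

Panel 1-2: Δb = 2.9 m, d̄ = (0.00+0.46)/2 = 0.23, v̄ = (0.00+0.39)/2 = 0.195 → q = 2.9×0.23×0.195 = 0.1301 m³/s
Panel 2-3: Δb = 7.5 m, d̄ = (0.46+0.87)/2 = 0.665, v̄ = (0.39+0.50)/2 = 0.445 → q = 7.5×0.665×0.445 = 2.219 m³/s
Panel 3-4: Δb = 2.5 m, d̄ = (0.87+0.74)/2 = 0.805, v̄ = (0.50+0.55)/2 = 0.525 → q = 2.5×0.805×0.525 = 1.057 m³/s
Panel 4-5: Δb = 2.2 m, d̄ = (0.74+0.56)/2 = 0.65, v̄ = (0.55+0.49)/2 = 0.52 → q = 2.2×0.65×0.52 = 0.7436 m³/s
Panel 5-6: Δb = 2 m, d̄ = (0.56+0.00)/2 = 0.28, v̄ = (0.49+0.00)/2 = 0.245 → q = 2×0.28×0.245 = 0.1372 m³/s
Q = Σ q = 4.287 m³/s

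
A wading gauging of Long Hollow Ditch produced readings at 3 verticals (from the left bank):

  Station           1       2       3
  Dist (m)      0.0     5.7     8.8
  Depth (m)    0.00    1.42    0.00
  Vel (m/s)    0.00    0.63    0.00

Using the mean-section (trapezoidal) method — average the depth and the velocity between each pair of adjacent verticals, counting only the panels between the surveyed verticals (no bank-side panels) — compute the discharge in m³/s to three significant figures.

1.97 m³/s

Panel 1-2: Δb = 5.7 m, d̄ = (0.00+1.42)/2 = 0.71, v̄ = (0.00+0.63)/2 = 0.315 → q = 5.7×0.71×0.315 = 1.275 m³/s
Panel 2-3: Δb = 3.1 m, d̄ = (1.42+0.00)/2 = 0.71, v̄ = (0.63+0.00)/2 = 0.315 → q = 3.1×0.71×0.315 = 0.6933 m³/s
Q = Σ q = 1.968 m³/s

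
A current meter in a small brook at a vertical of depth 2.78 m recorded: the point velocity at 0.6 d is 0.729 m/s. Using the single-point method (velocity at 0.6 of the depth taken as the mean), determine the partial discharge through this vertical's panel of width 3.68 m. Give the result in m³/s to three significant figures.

7.46 m³/s

v̄ = v₀.₆ = 0.729 m/s
q = v̄ × d × w = 0.7290 × 2.78 × 3.68 = 7.458 m³/s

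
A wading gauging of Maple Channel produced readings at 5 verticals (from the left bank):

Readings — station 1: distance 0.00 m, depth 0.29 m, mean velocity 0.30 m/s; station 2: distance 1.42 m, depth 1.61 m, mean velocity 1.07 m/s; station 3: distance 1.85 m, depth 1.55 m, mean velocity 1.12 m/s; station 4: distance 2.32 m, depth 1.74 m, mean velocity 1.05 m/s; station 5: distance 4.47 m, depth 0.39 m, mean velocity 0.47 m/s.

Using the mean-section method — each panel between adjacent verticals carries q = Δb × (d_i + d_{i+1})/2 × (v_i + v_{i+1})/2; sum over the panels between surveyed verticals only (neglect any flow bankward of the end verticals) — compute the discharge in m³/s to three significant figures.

Panel 1-2: Δb = 1.42 m, d̄ = (0.29+1.61)/2 = 0.95, v̄ = (0.30+1.07)/2 = 0.685 → q = 1.42×0.95×0.685 = 0.9241 m³/s
Panel 2-3: Δb = 0.43 m, d̄ = (1.61+1.55)/2 = 1.58, v̄ = (1.07+1.12)/2 = 1.095 → q = 0.43×1.58×1.095 = 0.7439 m³/s
Panel 3-4: Δb = 0.47 m, d̄ = (1.55+1.74)/2 = 1.645, v̄ = (1.12+1.05)/2 = 1.085 → q = 0.47×1.645×1.085 = 0.8389 m³/s
Panel 4-5: Δb = 2.15 m, d̄ = (1.74+0.39)/2 = 1.065, v̄ = (1.05+0.47)/2 = 0.76 → q = 2.15×1.065×0.76 = 1.740 m³/s
Q = Σ q = 4.247 m³/s

4.25 m³/s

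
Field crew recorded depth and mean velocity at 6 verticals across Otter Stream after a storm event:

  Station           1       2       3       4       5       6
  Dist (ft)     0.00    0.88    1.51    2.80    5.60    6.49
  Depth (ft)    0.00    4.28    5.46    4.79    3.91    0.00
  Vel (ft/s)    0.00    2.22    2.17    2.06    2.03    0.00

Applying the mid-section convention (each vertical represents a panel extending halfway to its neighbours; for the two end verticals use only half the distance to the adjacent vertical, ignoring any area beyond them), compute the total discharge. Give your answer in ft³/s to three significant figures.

w_2 = (1.51 − 0.00)/2 = 0.755 ft; q_2 = 2.22 × 4.28 × 0.755 = 7.174 ft³/s
w_3 = (2.80 − 0.88)/2 = 0.96 ft; q_3 = 2.17 × 5.46 × 0.96 = 11.37 ft³/s
w_4 = (5.60 − 1.51)/2 = 2.045 ft; q_4 = 2.06 × 4.79 × 2.045 = 20.18 ft³/s
w_5 = (6.49 − 2.80)/2 = 1.845 ft; q_5 = 2.03 × 3.91 × 1.845 = 14.64 ft³/s
Stations 1, 6 contribute zero (depth or velocity is 0).
Q = Σ qᵢ = 53.37 ft³/s

53.4 ft³/s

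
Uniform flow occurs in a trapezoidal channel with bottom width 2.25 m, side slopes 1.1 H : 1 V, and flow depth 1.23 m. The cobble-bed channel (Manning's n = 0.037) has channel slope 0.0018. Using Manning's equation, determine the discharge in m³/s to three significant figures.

4.20 m³/s

A = (b + z·y)·y = (2.25 + 1.1×1.23)×1.23 = 4.432 m²
P = b + 2y√(1+z²) = 2.25 + 2×1.23×√(1+1.1²) = 5.907 m
R = A/P = 4.432/5.907 = 0.7502 m
Q = (1/n)·A·R^(2/3)·S^(1/2) = (1/0.037) × 4.432 × 0.7502^(2/3) × 0.0018^(1/2) = 4.196 m³/s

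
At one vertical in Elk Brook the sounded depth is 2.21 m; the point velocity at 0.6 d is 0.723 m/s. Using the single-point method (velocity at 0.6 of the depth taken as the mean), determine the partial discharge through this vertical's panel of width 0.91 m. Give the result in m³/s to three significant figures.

v̄ = v₀.₆ = 0.723 m/s
q = v̄ × d × w = 0.7230 × 2.21 × 0.91 = 1.454 m³/s

1.45 m³/s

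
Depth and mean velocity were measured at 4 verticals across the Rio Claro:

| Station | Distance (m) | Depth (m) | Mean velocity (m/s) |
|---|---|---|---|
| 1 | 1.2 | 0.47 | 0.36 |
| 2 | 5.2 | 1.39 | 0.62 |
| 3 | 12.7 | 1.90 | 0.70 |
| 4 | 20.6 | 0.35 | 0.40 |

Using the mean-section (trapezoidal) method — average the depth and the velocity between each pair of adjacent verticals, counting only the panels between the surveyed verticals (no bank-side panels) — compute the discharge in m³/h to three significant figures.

Panel 1-2: Δb = 4 m, d̄ = (0.47+1.39)/2 = 0.93, v̄ = (0.36+0.62)/2 = 0.49 → q = 4×0.93×0.49 = 1.823 m³/s
Panel 2-3: Δb = 7.5 m, d̄ = (1.39+1.90)/2 = 1.645, v̄ = (0.62+0.70)/2 = 0.66 → q = 7.5×1.645×0.66 = 8.143 m³/s
Panel 3-4: Δb = 7.9 m, d̄ = (1.90+0.35)/2 = 1.125, v̄ = (0.70+0.40)/2 = 0.55 → q = 7.9×1.125×0.55 = 4.888 m³/s
Q = Σ q = 14.85 m³/s
= 14.85 × 3600 = 53470 m³/h

53500 m³/h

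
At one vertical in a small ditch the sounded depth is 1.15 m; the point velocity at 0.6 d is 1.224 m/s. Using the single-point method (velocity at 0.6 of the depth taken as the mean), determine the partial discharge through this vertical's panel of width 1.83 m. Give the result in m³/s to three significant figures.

v̄ = v₀.₆ = 1.224 m/s
q = v̄ × d × w = 1.224 × 1.15 × 1.83 = 2.576 m³/s

2.58 m³/s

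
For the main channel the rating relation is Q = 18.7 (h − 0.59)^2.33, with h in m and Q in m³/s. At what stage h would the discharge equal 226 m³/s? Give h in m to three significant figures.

h − h₀ = (Q/C)^(1/b) = (226/18.7)^(1/2.33) = 2.914 m
h = 0.59 + 2.914 = 3.504 m

3.50 m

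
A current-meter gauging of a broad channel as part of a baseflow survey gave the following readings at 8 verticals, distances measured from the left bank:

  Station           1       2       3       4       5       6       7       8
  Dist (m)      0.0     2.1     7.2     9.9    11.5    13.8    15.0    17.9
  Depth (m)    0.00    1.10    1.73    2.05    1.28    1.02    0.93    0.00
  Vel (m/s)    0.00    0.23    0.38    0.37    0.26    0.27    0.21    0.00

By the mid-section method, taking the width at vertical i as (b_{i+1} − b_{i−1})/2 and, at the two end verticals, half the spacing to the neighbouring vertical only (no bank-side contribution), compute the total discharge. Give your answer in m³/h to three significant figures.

23900 m³/h

w_2 = (7.2 − 0.0)/2 = 3.6 m; q_2 = 0.23 × 1.10 × 3.6 = 0.9108 m³/s
w_3 = (9.9 − 2.1)/2 = 3.9 m; q_3 = 0.38 × 1.73 × 3.9 = 2.564 m³/s
w_4 = (11.5 − 7.2)/2 = 2.15 m; q_4 = 0.37 × 2.05 × 2.15 = 1.631 m³/s
w_5 = (13.8 − 9.9)/2 = 1.95 m; q_5 = 0.26 × 1.28 × 1.95 = 0.6490 m³/s
w_6 = (15.0 − 11.5)/2 = 1.75 m; q_6 = 0.27 × 1.02 × 1.75 = 0.4820 m³/s
w_7 = (17.9 − 13.8)/2 = 2.05 m; q_7 = 0.21 × 0.93 × 2.05 = 0.4004 m³/s
Stations 1, 8 contribute zero (depth or velocity is 0).
Q = Σ qᵢ = 6.637 m³/s
= 6.637 × 3600 = 23890 m³/h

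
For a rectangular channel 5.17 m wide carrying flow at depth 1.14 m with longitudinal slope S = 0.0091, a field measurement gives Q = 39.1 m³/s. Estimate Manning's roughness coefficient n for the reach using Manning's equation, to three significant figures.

0.0123

A = b·y = 5.17 × 1.14 = 5.894 m²
P = b + 2y = 5.17 + 2×1.14 = 7.450 m
R = A/P = 5.894/7.450 = 0.7911 m
n = (1/Q)·A·R^(2/3)·S^(1/2) = (1/39.1) × 5.894 × 0.8554 × 0.09539 = 0.01230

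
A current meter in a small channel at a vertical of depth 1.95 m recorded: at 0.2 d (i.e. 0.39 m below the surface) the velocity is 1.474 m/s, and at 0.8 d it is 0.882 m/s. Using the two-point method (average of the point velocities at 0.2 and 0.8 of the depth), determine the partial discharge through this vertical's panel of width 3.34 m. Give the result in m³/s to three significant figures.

v̄ = (1.474 + 0.882) / 2 = 1.178 m/s
q = v̄ × d × w = 1.178 × 1.95 × 3.34 = 7.672 m³/s

7.67 m³/s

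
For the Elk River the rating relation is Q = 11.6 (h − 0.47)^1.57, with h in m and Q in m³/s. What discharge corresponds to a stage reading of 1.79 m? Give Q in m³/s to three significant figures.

17.9 m³/s

Q = 11.6 × (1.79 − 0.47)^1.57 = 11.6 × 1.32^1.57 = 17.94 m³/s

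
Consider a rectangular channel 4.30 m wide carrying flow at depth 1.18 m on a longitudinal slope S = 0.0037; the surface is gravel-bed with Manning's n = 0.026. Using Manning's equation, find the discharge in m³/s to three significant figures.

9.90 m³/s

A = b·y = 4.30 × 1.18 = 5.074 m²
P = b + 2y = 4.30 + 2×1.18 = 6.660 m
R = A/P = 5.074/6.660 = 0.7619 m
Q = (1/n)·A·R^(2/3)·S^(1/2) = (1/0.026) × 5.074 × 0.7619^(2/3) × 0.0037^(1/2) = 9.902 m³/s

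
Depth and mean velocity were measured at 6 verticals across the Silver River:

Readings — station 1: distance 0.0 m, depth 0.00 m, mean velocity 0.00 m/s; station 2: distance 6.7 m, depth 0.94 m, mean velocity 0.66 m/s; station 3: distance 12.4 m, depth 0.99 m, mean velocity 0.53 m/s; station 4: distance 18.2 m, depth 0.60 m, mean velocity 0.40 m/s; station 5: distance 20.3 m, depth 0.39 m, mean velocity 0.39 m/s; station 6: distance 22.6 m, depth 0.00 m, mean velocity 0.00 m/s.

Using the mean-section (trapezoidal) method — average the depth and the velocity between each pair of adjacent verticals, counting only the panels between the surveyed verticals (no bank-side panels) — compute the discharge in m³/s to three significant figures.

6.95 m³/s

Panel 1-2: Δb = 6.7 m, d̄ = (0.00+0.94)/2 = 0.47, v̄ = (0.00+0.66)/2 = 0.33 → q = 6.7×0.47×0.33 = 1.039 m³/s
Panel 2-3: Δb = 5.7 m, d̄ = (0.94+0.99)/2 = 0.965, v̄ = (0.66+0.53)/2 = 0.595 → q = 5.7×0.965×0.595 = 3.273 m³/s
Panel 3-4: Δb = 5.8 m, d̄ = (0.99+0.60)/2 = 0.795, v̄ = (0.53+0.40)/2 = 0.465 → q = 5.8×0.795×0.465 = 2.144 m³/s
Panel 4-5: Δb = 2.1 m, d̄ = (0.60+0.39)/2 = 0.495, v̄ = (0.40+0.39)/2 = 0.395 → q = 2.1×0.495×0.395 = 0.4106 m³/s
Panel 5-6: Δb = 2.3 m, d̄ = (0.39+0.00)/2 = 0.195, v̄ = (0.39+0.00)/2 = 0.195 → q = 2.3×0.195×0.195 = 0.08746 m³/s
Q = Σ q = 6.954 m³/s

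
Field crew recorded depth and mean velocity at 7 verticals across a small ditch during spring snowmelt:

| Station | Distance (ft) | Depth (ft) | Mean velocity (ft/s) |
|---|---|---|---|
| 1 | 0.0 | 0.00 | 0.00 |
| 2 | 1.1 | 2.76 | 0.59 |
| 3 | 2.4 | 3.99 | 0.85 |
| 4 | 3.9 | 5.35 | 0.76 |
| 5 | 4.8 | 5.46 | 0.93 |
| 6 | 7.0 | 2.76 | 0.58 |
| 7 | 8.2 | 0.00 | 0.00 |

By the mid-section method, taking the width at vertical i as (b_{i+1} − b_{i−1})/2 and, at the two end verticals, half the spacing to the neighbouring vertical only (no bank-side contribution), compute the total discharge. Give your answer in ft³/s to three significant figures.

w_2 = (2.4 − 0.0)/2 = 1.2 ft; q_2 = 0.59 × 2.76 × 1.2 = 1.954 ft³/s
w_3 = (3.9 − 1.1)/2 = 1.4 ft; q_3 = 0.85 × 3.99 × 1.4 = 4.748 ft³/s
w_4 = (4.8 − 2.4)/2 = 1.2 ft; q_4 = 0.76 × 5.35 × 1.2 = 4.879 ft³/s
w_5 = (7.0 − 3.9)/2 = 1.55 ft; q_5 = 0.93 × 5.46 × 1.55 = 7.871 ft³/s
w_6 = (8.2 − 4.8)/2 = 1.7 ft; q_6 = 0.58 × 2.76 × 1.7 = 2.721 ft³/s
Stations 1, 7 contribute zero (depth or velocity is 0).
Q = Σ qᵢ = 22.17 ft³/s

22.2 ft³/s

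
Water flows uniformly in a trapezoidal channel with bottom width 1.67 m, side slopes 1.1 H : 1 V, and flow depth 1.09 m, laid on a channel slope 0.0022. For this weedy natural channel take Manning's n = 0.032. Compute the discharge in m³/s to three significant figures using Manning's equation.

3.39 m³/s

A = (b + z·y)·y = (1.67 + 1.1×1.09)×1.09 = 3.127 m²
P = b + 2y√(1+z²) = 1.67 + 2×1.09×√(1+1.1²) = 4.911 m
R = A/P = 3.127/4.911 = 0.6368 m
Q = (1/n)·A·R^(2/3)·S^(1/2) = (1/0.032) × 3.127 × 0.6368^(2/3) × 0.0022^(1/2) = 3.393 m³/s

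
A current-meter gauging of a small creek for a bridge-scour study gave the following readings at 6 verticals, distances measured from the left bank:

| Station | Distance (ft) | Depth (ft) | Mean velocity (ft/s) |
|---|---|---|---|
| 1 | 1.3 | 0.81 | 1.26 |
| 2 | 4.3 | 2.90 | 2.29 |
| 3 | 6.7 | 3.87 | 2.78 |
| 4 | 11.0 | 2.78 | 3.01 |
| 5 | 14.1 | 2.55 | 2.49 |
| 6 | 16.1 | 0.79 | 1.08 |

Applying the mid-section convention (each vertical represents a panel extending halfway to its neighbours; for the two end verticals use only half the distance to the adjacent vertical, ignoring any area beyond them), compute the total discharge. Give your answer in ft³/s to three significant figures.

104 ft³/s

w_1 = (4.3 − 1.3)/2 = 1.5 ft; q_1 = 1.26 × 0.81 × 1.5 = 1.531 ft³/s
w_2 = (6.7 − 1.3)/2 = 2.7 ft; q_2 = 2.29 × 2.90 × 2.7 = 17.93 ft³/s
w_3 = (11.0 − 4.3)/2 = 3.35 ft; q_3 = 2.78 × 3.87 × 3.35 = 36.04 ft³/s
w_4 = (14.1 − 6.7)/2 = 3.7 ft; q_4 = 3.01 × 2.78 × 3.7 = 30.96 ft³/s
w_5 = (16.1 − 11.0)/2 = 2.55 ft; q_5 = 2.49 × 2.55 × 2.55 = 16.19 ft³/s
w_6 = (16.1 − 14.1)/2 = 1 ft; q_6 = 1.08 × 0.79 × 1 = 0.8532 ft³/s
Q = Σ qᵢ = 103.5 ft³/s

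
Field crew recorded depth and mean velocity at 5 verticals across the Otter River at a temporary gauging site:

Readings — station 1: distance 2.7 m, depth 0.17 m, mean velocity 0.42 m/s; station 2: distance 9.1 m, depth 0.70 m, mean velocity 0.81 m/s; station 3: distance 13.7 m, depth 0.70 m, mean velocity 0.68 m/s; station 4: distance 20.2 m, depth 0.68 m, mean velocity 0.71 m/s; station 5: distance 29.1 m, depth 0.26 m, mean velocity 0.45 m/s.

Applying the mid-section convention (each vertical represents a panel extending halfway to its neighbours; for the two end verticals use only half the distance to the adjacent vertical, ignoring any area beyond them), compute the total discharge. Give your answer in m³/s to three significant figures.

w_1 = (9.1 − 2.7)/2 = 3.2 m; q_1 = 0.42 × 0.17 × 3.2 = 0.2285 m³/s
w_2 = (13.7 − 2.7)/2 = 5.5 m; q_2 = 0.81 × 0.70 × 5.5 = 3.119 m³/s
w_3 = (20.2 − 9.1)/2 = 5.55 m; q_3 = 0.68 × 0.70 × 5.55 = 2.642 m³/s
w_4 = (29.1 − 13.7)/2 = 7.7 m; q_4 = 0.71 × 0.68 × 7.7 = 3.718 m³/s
w_5 = (29.1 − 20.2)/2 = 4.45 m; q_5 = 0.45 × 0.26 × 4.45 = 0.5207 m³/s
Q = Σ qᵢ = 10.23 m³/s

10.2 m³/s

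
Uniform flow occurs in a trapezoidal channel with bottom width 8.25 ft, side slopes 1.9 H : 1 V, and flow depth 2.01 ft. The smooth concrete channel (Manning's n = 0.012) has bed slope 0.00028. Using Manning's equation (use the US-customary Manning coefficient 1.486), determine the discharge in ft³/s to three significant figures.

A = (b + z·y)·y = (8.25 + 1.9×2.01)×2.01 = 24.26 ft²
P = b + 2y√(1+z²) = 8.25 + 2×2.01×√(1+1.9²) = 16.88 ft
R = A/P = 24.26/16.88 = 1.437 ft
Q = (1.486/n)·A·R^(2/3)·S^(1/2) = (1.486/0.012) × 24.26 × 1.437^(2/3) × 0.00028^(1/2) = 64.01 ft³/s

64.0 ft³/s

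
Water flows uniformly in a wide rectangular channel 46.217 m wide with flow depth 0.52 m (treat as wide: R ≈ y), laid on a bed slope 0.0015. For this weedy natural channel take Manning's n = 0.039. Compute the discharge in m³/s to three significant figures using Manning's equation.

A = b·y = 46.217 × 0.52 = 24.03 m²
Wide channel: R ≈ y = 0.52 m
Q = (1/n)·A·R^(2/3)·S^(1/2) = (1/0.039) × 24.03 × 0.5200^(2/3) × 0.0015^(1/2) = 15.43 m³/s

15.4 m³/s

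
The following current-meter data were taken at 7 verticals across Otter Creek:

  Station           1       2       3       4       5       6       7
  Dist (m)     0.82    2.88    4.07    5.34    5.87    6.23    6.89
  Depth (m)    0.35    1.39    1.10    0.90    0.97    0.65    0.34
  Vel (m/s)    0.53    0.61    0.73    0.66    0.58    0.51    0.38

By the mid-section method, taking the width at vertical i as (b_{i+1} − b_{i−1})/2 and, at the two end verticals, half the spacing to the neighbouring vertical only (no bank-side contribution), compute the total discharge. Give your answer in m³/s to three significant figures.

3.55 m³/s

w_1 = (2.88 − 0.82)/2 = 1.03 m; q_1 = 0.53 × 0.35 × 1.03 = 0.1911 m³/s
w_2 = (4.07 − 0.82)/2 = 1.625 m; q_2 = 0.61 × 1.39 × 1.625 = 1.378 m³/s
w_3 = (5.34 − 2.88)/2 = 1.23 m; q_3 = 0.73 × 1.10 × 1.23 = 0.9877 m³/s
w_4 = (5.87 − 4.07)/2 = 0.9 m; q_4 = 0.66 × 0.90 × 0.9 = 0.5346 m³/s
w_5 = (6.23 − 5.34)/2 = 0.445 m; q_5 = 0.58 × 0.97 × 0.445 = 0.2504 m³/s
w_6 = (6.89 − 5.87)/2 = 0.51 m; q_6 = 0.51 × 0.65 × 0.51 = 0.1691 m³/s
w_7 = (6.89 − 6.23)/2 = 0.33 m; q_7 = 0.38 × 0.34 × 0.33 = 0.04264 m³/s
Q = Σ qᵢ = 3.553 m³/s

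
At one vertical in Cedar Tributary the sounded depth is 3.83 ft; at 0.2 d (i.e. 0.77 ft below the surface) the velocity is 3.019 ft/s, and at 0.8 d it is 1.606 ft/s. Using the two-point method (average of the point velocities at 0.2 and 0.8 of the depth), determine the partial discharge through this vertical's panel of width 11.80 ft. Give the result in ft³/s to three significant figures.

105 ft³/s

v̄ = (3.019 + 1.606) / 2 = 2.313 ft/s
q = v̄ × d × w = 2.313 × 3.83 × 11.80 = 104.5 ft³/s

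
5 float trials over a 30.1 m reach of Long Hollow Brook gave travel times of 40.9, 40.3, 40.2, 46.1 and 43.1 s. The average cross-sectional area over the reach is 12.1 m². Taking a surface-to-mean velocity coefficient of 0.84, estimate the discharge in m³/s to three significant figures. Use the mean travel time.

7.26 m³/s

t̄ = (40.9 + 40.3 + 40.2 + 46.1 + 43.1) / 5 = 42.12 s
v_surface = L / t̄ = 30.1 / 42.12 = 0.7146 m/s
v_mean = 0.84 × 0.7146 = 0.6003 m/s
Q = A × v_mean = 12.1 × 0.6003 = 7.263 m³/s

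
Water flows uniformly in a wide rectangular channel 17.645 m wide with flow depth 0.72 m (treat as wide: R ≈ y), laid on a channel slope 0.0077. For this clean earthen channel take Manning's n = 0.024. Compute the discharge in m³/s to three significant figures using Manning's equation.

A = b·y = 17.645 × 0.72 = 12.70 m²
Wide channel: R ≈ y = 0.72 m
Q = (1/n)·A·R^(2/3)·S^(1/2) = (1/0.024) × 12.70 × 0.7200^(2/3) × 0.0077^(1/2) = 37.31 m³/s

37.3 m³/s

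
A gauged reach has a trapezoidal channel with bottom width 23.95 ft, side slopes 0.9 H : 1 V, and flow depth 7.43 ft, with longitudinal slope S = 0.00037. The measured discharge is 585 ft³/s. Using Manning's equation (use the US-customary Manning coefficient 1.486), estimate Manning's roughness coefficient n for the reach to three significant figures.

A = (b + z·y)·y = (23.95 + 0.9×7.43)×7.43 = 227.6 ft²
P = b + 2y√(1+z²) = 23.95 + 2×7.43×√(1+0.9²) = 43.94 ft
R = A/P = 227.6/43.94 = 5.180 ft
n = (1.486/Q)·A·R^(2/3)·S^(1/2) = (1.486/585) × 227.6 × 2.994 × 0.01924 = 0.03330

0.0333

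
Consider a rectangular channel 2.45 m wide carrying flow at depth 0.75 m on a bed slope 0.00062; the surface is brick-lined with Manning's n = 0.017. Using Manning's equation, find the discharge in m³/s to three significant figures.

A = b·y = 2.45 × 0.75 = 1.838 m²
P = b + 2y = 2.45 + 2×0.75 = 3.950 m
R = A/P = 1.838/3.950 = 0.4652 m
Q = (1/n)·A·R^(2/3)·S^(1/2) = (1/0.017) × 1.838 × 0.4652^(2/3) × 0.00062^(1/2) = 1.616 m³/s

1.62 m³/s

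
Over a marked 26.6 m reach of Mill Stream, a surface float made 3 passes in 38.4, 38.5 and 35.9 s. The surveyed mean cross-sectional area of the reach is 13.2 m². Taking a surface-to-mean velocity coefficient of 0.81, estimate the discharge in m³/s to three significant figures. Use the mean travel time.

7.56 m³/s

t̄ = (38.4 + 38.5 + 35.9) / 3 = 37.6 s
v_surface = L / t̄ = 26.6 / 37.6 = 0.7074 m/s
v_mean = 0.81 × 0.7074 = 0.5730 m/s
Q = A × v_mean = 13.2 × 0.5730 = 7.564 m³/s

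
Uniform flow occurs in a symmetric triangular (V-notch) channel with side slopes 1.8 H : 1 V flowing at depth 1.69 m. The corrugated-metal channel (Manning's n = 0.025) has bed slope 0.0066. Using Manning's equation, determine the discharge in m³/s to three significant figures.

A = z·y² = 1.8×1.69² = 5.141 m²
P = 2y√(1+z²) = 2×1.69×√(1+1.8²) = 6.960 m
R = A/P = 5.141/6.960 = 0.7387 m
Q = (1/n)·A·R^(2/3)·S^(1/2) = (1/0.025) × 5.141 × 0.7387^(2/3) × 0.0066^(1/2) = 13.65 m³/s

13.7 m³/s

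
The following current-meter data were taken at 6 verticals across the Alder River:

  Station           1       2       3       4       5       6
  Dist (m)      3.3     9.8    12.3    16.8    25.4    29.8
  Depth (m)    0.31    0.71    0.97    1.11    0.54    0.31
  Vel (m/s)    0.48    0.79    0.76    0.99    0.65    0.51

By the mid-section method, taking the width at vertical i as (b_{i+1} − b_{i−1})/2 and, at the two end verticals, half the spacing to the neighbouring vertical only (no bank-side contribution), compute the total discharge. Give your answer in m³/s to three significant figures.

15.4 m³/s

w_1 = (9.8 − 3.3)/2 = 3.25 m; q_1 = 0.48 × 0.31 × 3.25 = 0.4836 m³/s
w_2 = (12.3 − 3.3)/2 = 4.5 m; q_2 = 0.79 × 0.71 × 4.5 = 2.524 m³/s
w_3 = (16.8 − 9.8)/2 = 3.5 m; q_3 = 0.76 × 0.97 × 3.5 = 2.580 m³/s
w_4 = (25.4 − 12.3)/2 = 6.55 m; q_4 = 0.99 × 1.11 × 6.55 = 7.198 m³/s
w_5 = (29.8 − 16.8)/2 = 6.5 m; q_5 = 0.65 × 0.54 × 6.5 = 2.282 m³/s
w_6 = (29.8 − 25.4)/2 = 2.2 m; q_6 = 0.51 × 0.31 × 2.2 = 0.3478 m³/s
Q = Σ qᵢ = 15.41 m³/s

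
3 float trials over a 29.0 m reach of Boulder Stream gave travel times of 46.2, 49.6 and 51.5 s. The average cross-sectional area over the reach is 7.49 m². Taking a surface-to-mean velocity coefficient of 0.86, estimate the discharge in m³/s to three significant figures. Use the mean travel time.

3.80 m³/s

t̄ = (46.2 + 49.6 + 51.5) / 3 = 49.1 s
v_surface = L / t̄ = 29.0 / 49.1 = 0.5906 m/s
v_mean = 0.86 × 0.5906 = 0.5079 m/s
Q = A × v_mean = 7.49 × 0.5079 = 3.804 m³/s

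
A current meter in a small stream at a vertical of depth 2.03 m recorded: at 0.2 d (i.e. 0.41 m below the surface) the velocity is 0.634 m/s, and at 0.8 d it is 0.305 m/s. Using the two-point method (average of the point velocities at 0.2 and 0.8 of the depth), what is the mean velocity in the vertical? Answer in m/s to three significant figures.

0.470 m/s

v̄ = (0.634 + 0.305) / 2 = 0.4695 m/s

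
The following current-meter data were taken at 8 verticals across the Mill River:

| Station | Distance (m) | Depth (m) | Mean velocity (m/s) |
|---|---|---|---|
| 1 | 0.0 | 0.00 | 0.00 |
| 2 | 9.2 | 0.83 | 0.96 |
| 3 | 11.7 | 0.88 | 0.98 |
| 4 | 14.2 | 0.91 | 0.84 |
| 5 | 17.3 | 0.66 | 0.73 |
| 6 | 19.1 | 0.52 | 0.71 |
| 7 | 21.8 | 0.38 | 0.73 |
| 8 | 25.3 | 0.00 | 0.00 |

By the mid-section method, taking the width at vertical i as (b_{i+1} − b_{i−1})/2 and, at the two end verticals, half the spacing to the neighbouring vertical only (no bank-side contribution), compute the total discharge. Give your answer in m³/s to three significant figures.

w_2 = (11.7 − 0.0)/2 = 5.85 m; q_2 = 0.96 × 0.83 × 5.85 = 4.661 m³/s
w_3 = (14.2 − 9.2)/2 = 2.5 m; q_3 = 0.98 × 0.88 × 2.5 = 2.156 m³/s
w_4 = (17.3 − 11.7)/2 = 2.8 m; q_4 = 0.84 × 0.91 × 2.8 = 2.140 m³/s
w_5 = (19.1 − 14.2)/2 = 2.45 m; q_5 = 0.73 × 0.66 × 2.45 = 1.180 m³/s
w_6 = (21.8 − 17.3)/2 = 2.25 m; q_6 = 0.71 × 0.52 × 2.25 = 0.8307 m³/s
w_7 = (25.3 − 19.1)/2 = 3.1 m; q_7 = 0.73 × 0.38 × 3.1 = 0.8599 m³/s
Stations 1, 8 contribute zero (depth or velocity is 0).
Q = Σ qᵢ = 11.83 m³/s

11.8 m³/s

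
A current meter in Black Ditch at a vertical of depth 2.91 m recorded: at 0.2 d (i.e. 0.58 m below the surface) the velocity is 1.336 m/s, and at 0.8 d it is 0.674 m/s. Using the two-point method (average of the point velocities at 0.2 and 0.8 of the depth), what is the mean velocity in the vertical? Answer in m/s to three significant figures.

v̄ = (1.336 + 0.674) / 2 = 1.005 m/s

1.01 m/s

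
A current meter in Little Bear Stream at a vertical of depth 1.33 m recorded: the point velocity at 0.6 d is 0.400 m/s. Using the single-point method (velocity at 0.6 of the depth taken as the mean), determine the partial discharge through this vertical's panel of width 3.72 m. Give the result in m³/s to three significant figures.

v̄ = v₀.₆ = 0.400 m/s
q = v̄ × d × w = 0.4000 × 1.33 × 3.72 = 1.979 m³/s

1.98 m³/s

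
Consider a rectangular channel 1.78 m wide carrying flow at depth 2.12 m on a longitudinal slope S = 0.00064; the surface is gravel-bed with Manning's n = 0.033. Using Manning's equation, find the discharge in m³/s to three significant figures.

A = b·y = 1.78 × 2.12 = 3.774 m²
P = b + 2y = 1.78 + 2×2.12 = 6.020 m
R = A/P = 3.774/6.020 = 0.6268 m
Q = (1/n)·A·R^(2/3)·S^(1/2) = (1/0.033) × 3.774 × 0.6268^(2/3) × 0.00064^(1/2) = 2.119 m³/s

2.12 m³/s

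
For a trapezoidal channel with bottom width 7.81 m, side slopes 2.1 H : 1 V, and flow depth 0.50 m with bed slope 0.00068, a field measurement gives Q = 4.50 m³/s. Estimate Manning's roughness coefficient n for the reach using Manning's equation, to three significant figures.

0.0148

A = (b + z·y)·y = (7.81 + 2.1×0.50)×0.50 = 4.430 m²
P = b + 2y√(1+z²) = 7.81 + 2×0.50×√(1+2.1²) = 10.14 m
R = A/P = 4.430/10.14 = 0.4371 m
n = (1/Q)·A·R^(2/3)·S^(1/2) = (1/4.50) × 4.430 × 0.5759 × 0.02608 = 0.01478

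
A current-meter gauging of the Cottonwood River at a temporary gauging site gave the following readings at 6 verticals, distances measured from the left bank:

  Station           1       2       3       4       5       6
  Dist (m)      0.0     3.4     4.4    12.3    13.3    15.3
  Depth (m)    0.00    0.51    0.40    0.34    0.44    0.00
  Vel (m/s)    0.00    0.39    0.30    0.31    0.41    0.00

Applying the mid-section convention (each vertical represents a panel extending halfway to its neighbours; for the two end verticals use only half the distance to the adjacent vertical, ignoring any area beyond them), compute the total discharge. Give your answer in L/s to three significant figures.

1710 L/s

w_2 = (4.4 − 0.0)/2 = 2.2 m; q_2 = 0.39 × 0.51 × 2.2 = 0.4376 m³/s
w_3 = (12.3 − 3.4)/2 = 4.45 m; q_3 = 0.30 × 0.40 × 4.45 = 0.5340 m³/s
w_4 = (13.3 − 4.4)/2 = 4.45 m; q_4 = 0.31 × 0.34 × 4.45 = 0.4690 m³/s
w_5 = (15.3 − 12.3)/2 = 1.5 m; q_5 = 0.41 × 0.44 × 1.5 = 0.2706 m³/s
Stations 1, 6 contribute zero (depth or velocity is 0).
Q = Σ qᵢ = 1.711 m³/s
= 1.711 × 1000 = 1711 L/s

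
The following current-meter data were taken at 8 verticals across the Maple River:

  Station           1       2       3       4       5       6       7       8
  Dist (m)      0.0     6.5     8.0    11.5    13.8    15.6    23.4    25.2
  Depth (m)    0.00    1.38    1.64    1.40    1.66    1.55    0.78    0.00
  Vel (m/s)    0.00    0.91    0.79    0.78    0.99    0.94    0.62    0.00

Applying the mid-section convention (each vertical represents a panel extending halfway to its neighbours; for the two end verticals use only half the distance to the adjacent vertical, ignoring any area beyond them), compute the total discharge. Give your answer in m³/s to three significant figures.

w_2 = (8.0 − 0.0)/2 = 4 m; q_2 = 0.91 × 1.38 × 4 = 5.023 m³/s
w_3 = (11.5 − 6.5)/2 = 2.5 m; q_3 = 0.79 × 1.64 × 2.5 = 3.239 m³/s
w_4 = (13.8 − 8.0)/2 = 2.9 m; q_4 = 0.78 × 1.40 × 2.9 = 3.167 m³/s
w_5 = (15.6 − 11.5)/2 = 2.05 m; q_5 = 0.99 × 1.66 × 2.05 = 3.369 m³/s
w_6 = (23.4 − 13.8)/2 = 4.8 m; q_6 = 0.94 × 1.55 × 4.8 = 6.994 m³/s
w_7 = (25.2 − 15.6)/2 = 4.8 m; q_7 = 0.62 × 0.78 × 4.8 = 2.321 m³/s
Stations 1, 8 contribute zero (depth or velocity is 0).
Q = Σ qᵢ = 24.11 m³/s

24.1 m³/s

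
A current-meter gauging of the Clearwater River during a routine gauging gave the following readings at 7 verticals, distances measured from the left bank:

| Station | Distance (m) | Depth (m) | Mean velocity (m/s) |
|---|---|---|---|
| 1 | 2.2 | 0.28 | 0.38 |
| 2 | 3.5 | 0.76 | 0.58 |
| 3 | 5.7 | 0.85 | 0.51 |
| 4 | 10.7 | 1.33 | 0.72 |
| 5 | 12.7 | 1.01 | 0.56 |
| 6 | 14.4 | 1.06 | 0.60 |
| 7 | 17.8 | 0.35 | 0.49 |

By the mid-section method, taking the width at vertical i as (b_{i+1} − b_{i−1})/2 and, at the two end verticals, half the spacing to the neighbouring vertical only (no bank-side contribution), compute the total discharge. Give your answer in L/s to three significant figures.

8710 L/s

w_1 = (3.5 − 2.2)/2 = 0.65 m; q_1 = 0.38 × 0.28 × 0.65 = 0.06916 m³/s
w_2 = (5.7 − 2.2)/2 = 1.75 m; q_2 = 0.58 × 0.76 × 1.75 = 0.7714 m³/s
w_3 = (10.7 − 3.5)/2 = 3.6 m; q_3 = 0.51 × 0.85 × 3.6 = 1.561 m³/s
w_4 = (12.7 − 5.7)/2 = 3.5 m; q_4 = 0.72 × 1.33 × 3.5 = 3.352 m³/s
w_5 = (14.4 − 10.7)/2 = 1.85 m; q_5 = 0.56 × 1.01 × 1.85 = 1.046 m³/s
w_6 = (17.8 − 12.7)/2 = 2.55 m; q_6 = 0.60 × 1.06 × 2.55 = 1.622 m³/s
w_7 = (17.8 − 14.4)/2 = 1.7 m; q_7 = 0.49 × 0.35 × 1.7 = 0.2916 m³/s
Q = Σ qᵢ = 8.712 m³/s
= 8.712 × 1000 = 8712 L/s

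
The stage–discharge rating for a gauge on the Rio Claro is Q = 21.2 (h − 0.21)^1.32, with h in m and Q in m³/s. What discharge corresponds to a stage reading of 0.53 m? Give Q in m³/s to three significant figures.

4.71 m³/s

Q = 21.2 × (0.53 − 0.21)^1.32 = 21.2 × 0.32^1.32 = 4.711 m³/s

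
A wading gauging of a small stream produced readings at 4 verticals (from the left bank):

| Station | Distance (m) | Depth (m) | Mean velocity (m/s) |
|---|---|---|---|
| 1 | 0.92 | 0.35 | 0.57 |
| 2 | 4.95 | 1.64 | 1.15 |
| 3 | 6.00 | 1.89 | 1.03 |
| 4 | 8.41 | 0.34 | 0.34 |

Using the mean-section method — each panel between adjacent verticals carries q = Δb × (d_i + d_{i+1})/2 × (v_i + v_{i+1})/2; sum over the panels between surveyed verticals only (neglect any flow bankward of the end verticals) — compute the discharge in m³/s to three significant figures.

Panel 1-2: Δb = 4.03 m, d̄ = (0.35+1.64)/2 = 0.995, v̄ = (0.57+1.15)/2 = 0.86 → q = 4.03×0.995×0.86 = 3.448 m³/s
Panel 2-3: Δb = 1.05 m, d̄ = (1.64+1.89)/2 = 1.765, v̄ = (1.15+1.03)/2 = 1.09 → q = 1.05×1.765×1.09 = 2.020 m³/s
Panel 3-4: Δb = 2.41 m, d̄ = (1.89+0.34)/2 = 1.115, v̄ = (1.03+0.34)/2 = 0.685 → q = 2.41×1.115×0.685 = 1.841 m³/s
Q = Σ q = 7.309 m³/s

7.31 m³/s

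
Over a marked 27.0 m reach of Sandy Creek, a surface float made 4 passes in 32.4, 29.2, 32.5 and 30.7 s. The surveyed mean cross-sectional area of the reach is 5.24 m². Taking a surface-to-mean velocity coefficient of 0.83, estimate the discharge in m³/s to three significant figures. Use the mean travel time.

3.76 m³/s

t̄ = (32.4 + 29.2 + 32.5 + 30.7) / 4 = 31.2 s
v_surface = L / t̄ = 27.0 / 31.2 = 0.8654 m/s
v_mean = 0.83 × 0.8654 = 0.7183 m/s
Q = A × v_mean = 5.24 × 0.7183 = 3.764 m³/s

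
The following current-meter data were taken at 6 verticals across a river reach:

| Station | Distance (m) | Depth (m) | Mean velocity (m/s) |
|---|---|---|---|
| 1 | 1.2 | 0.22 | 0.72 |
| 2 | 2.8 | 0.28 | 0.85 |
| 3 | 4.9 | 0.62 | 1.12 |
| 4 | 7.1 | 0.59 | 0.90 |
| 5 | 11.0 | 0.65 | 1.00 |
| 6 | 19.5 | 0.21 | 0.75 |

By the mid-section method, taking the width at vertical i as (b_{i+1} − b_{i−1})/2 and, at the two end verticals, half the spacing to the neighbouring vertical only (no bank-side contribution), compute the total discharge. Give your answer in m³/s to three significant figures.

8.38 m³/s

w_1 = (2.8 − 1.2)/2 = 0.8 m; q_1 = 0.72 × 0.22 × 0.8 = 0.1267 m³/s
w_2 = (4.9 − 1.2)/2 = 1.85 m; q_2 = 0.85 × 0.28 × 1.85 = 0.4403 m³/s
w_3 = (7.1 − 2.8)/2 = 2.15 m; q_3 = 1.12 × 0.62 × 2.15 = 1.493 m³/s
w_4 = (11.0 − 4.9)/2 = 3.05 m; q_4 = 0.90 × 0.59 × 3.05 = 1.620 m³/s
w_5 = (19.5 − 7.1)/2 = 6.2 m; q_5 = 1.00 × 0.65 × 6.2 = 4.030 m³/s
w_6 = (19.5 − 11.0)/2 = 4.25 m; q_6 = 0.75 × 0.21 × 4.25 = 0.6694 m³/s
Q = Σ qᵢ = 8.379 m³/s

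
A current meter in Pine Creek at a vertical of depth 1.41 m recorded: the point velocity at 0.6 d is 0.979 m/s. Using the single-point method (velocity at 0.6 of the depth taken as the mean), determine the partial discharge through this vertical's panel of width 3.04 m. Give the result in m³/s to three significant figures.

4.20 m³/s

v̄ = v₀.₆ = 0.979 m/s
q = v̄ × d × w = 0.9790 × 1.41 × 3.04 = 4.196 m³/s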